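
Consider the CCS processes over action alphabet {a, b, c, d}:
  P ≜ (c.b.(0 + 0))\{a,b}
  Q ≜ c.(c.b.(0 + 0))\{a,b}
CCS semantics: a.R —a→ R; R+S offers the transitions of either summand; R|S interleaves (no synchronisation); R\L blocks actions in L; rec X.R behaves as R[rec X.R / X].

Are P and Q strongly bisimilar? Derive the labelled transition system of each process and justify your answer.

Reachable graph of P (2 states):
  u0 = (c.b.(0 + 0))\{a,b} ⊢ --c--▸ u1
  u1 = (b.(0 + 0))\{a,b} ⊢ ∅
Reachable graph of Q (3 states):
  v0 = c.(c.b.(0 + 0))\{a,b} ⊢ --c--▸ v1
  v1 = (c.b.(0 + 0))\{a,b} ⊢ --c--▸ v2
  v2 = (b.(0 + 0))\{a,b} ⊢ ∅
Coarsest stable partition (strong bisimilarity classes):
  B0 = {u0, v1}
  B1 = {u1, v2}
  B2 = {v0}
u0 ∈ B0, v0 ∈ B2 → different blocks

P ≁ Q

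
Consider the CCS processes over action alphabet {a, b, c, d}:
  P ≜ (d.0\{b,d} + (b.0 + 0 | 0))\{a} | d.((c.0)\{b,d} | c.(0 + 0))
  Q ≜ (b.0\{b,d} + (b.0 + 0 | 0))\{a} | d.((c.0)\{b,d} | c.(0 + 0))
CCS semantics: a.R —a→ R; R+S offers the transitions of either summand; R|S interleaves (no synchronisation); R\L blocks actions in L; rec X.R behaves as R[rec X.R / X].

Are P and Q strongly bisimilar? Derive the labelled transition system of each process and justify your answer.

NO

P's transition system — 15 states:
  m0 = (d.0\{b,d} + (b.0 + 0 | 0))\{a} | d.((c.0)\{b,d} | c.(0 + 0)) → -b-> m1, -d-> m2, -d-> m3
  m1 = 0\{a} | d.((c.0)\{b,d} | c.(0 + 0)) → -d-> m4
  m2 = (d.0\{b,d} + (b.0 + 0 | 0))\{a} | ((c.0)\{b,d} | c.(0 + 0)) → -b-> m4, -c-> m5, -c-> m6, -d-> m7
  m3 = 0\{b,d}\{a} | d.((c.0)\{b,d} | c.(0 + 0)) → -d-> m7
  m4 = 0\{a} | ((c.0)\{b,d} | c.(0 + 0)) → -c-> m8, -c-> m9
  m5 = (d.0\{b,d} + (b.0 + 0 | 0))\{a} | ((c.0)\{b,d} | (0 + 0)) → -b-> m8, -c-> m10, -d-> m11
  m6 = (d.0\{b,d} + (b.0 + 0 | 0))\{a} | (0\{b,d} | c.(0 + 0)) → -b-> m9, -c-> m10, -d-> m12
  m7 = 0\{b,d}\{a} | ((c.0)\{b,d} | c.(0 + 0)) → -c-> m11, -c-> m12
  m8 = 0\{a} | ((c.0)\{b,d} | (0 + 0)) → -c-> m13
  m9 = 0\{a} | (0\{b,d} | c.(0 + 0)) → -c-> m13
  m10 = (d.0\{b,d} + (b.0 + 0 | 0))\{a} | (0\{b,d} | (0 + 0)) → -b-> m13, -d-> m14
  m11 = 0\{b,d}\{a} | ((c.0)\{b,d} | (0 + 0)) → -c-> m14
  m12 = 0\{b,d}\{a} | (0\{b,d} | c.(0 + 0)) → -c-> m14
  m13 = 0\{a} | (0\{b,d} | (0 + 0)) → ∅
  m14 = 0\{b,d}\{a} | (0\{b,d} | (0 + 0)) → ∅
Q's transition system — 15 states:
  n0 = (b.0\{b,d} + (b.0 + 0 | 0))\{a} | d.((c.0)\{b,d} | c.(0 + 0)) → -b-> n1, -b-> n2, -d-> n3
  n1 = 0\{a} | d.((c.0)\{b,d} | c.(0 + 0)) → -d-> n4
  n2 = 0\{b,d}\{a} | d.((c.0)\{b,d} | c.(0 + 0)) → -d-> n5
  n3 = (b.0\{b,d} + (b.0 + 0 | 0))\{a} | ((c.0)\{b,d} | c.(0 + 0)) → -b-> n4, -b-> n5, -c-> n6, -c-> n7
  n4 = 0\{a} | ((c.0)\{b,d} | c.(0 + 0)) → -c-> n8, -c-> n9
  n5 = 0\{b,d}\{a} | ((c.0)\{b,d} | c.(0 + 0)) → -c-> n10, -c-> n11
  n6 = (b.0\{b,d} + (b.0 + 0 | 0))\{a} | ((c.0)\{b,d} | (0 + 0)) → -b-> n10, -b-> n8, -c-> n12
  n7 = (b.0\{b,d} + (b.0 + 0 | 0))\{a} | (0\{b,d} | c.(0 + 0)) → -b-> n11, -b-> n9, -c-> n12
  n8 = 0\{a} | ((c.0)\{b,d} | (0 + 0)) → -c-> n13
  n9 = 0\{a} | (0\{b,d} | c.(0 + 0)) → -c-> n13
  n10 = 0\{b,d}\{a} | ((c.0)\{b,d} | (0 + 0)) → -c-> n14
  n11 = 0\{b,d}\{a} | (0\{b,d} | c.(0 + 0)) → -c-> n14
  n12 = (b.0\{b,d} + (b.0 + 0 | 0))\{a} | (0\{b,d} | (0 + 0)) → -b-> n13, -b-> n14
  n13 = 0\{a} | (0\{b,d} | (0 + 0)) → ∅
  n14 = 0\{b,d}\{a} | (0\{b,d} | (0 + 0)) → ∅
Coarsest stable partition (strong bisimilarity classes):
  B0 = {m0}
  B1 = {m1, m3, n1, n2}
  B2 = {m4, m7, n4, n5}
  B3 = {m11, m12, m8, m9, n10, n11, n8, n9}
  B4 = {m13, m14, n13, n14}
  B5 = {m2}
  B6 = {m5, m6}
  B7 = {m10}
  B8 = {n0}
  B9 = {n3}
  B10 = {n6, n7}
  B11 = {n12}
m0 ∈ B0, n0 ∈ B8 → different blocks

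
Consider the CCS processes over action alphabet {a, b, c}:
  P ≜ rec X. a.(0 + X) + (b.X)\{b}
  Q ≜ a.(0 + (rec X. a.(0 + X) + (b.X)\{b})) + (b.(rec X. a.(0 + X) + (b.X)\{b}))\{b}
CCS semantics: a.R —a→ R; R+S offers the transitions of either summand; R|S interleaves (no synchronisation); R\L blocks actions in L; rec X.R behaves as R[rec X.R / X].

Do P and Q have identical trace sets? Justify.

LTS(P): 2 reachable states
  u0 = rec X. a.(0 + X) + (b.X)\{b} → --a--▸ u1
  u1 = 0 + (rec X. a.(0 + X) + (b.X)\{b}) → --a--▸ u1
LTS(Q): 2 reachable states
  v0 = a.(0 + (rec X. a.(0 + X) + (b.X)\{b})) + (b.(rec X. a.(0 + X) + (b.X)\{b}))\{b} → --a--▸ v1
  v1 = 0 + (rec X. a.(0 + X) + (b.X)\{b}) → --a--▸ v1
Coarsest stable partition (strong bisimilarity classes):
  B0 = {u0, u1, v0, v1}
u0 ∈ B0, v0 ∈ B0 → same block
Bisimilar ⇒ trace-equivalent.

trace-equivalent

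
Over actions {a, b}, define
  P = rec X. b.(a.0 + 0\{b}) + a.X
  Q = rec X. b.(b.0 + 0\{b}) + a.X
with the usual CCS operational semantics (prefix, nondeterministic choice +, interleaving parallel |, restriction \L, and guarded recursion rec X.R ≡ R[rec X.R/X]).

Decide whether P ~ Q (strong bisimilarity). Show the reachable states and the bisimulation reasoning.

P ≁ Q

P's transition system — 3 states:
  u0 = rec X. b.(a.0 + 0\{b}) + a.X | =a=> u0, =b=> u1
  u1 = a.0 + 0\{b} | =a=> u2
  u2 = 0 | (no moves)
Q's transition system — 3 states:
  v0 = rec X. b.(b.0 + 0\{b}) + a.X | =a=> v0, =b=> v1
  v1 = b.0 + 0\{b} | =b=> v2
  v2 = 0 | (no moves)
Partition-refinement fixed point:
  B0 = {u0}
  B1 = {u1}
  B2 = {u2, v2}
  B3 = {v0}
  B4 = {v1}
u0 ∈ B0, v0 ∈ B3 → different blocks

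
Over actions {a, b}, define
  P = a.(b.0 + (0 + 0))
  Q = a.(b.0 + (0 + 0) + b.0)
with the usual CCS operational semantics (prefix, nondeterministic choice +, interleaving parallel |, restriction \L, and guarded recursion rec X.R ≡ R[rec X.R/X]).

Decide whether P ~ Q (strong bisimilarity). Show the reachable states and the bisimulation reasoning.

LTS(P): 3 reachable states
  m0 = a.(b.0 + (0 + 0)) | -a-> m1
  m1 = b.0 + (0 + 0) | -b-> m2
  m2 = 0 | ∅
LTS(Q): 3 reachable states
  n0 = a.(b.0 + (0 + 0) + b.0) | -a-> n1
  n1 = b.0 + (0 + 0) + b.0 | -b-> n2
  n2 = 0 | ∅
Bisimilarity quotient blocks:
  B0 = {m0, n0}
  B1 = {m1, n1}
  B2 = {m2, n2}
m0 ∈ B0, n0 ∈ B0 → same block

bisimilar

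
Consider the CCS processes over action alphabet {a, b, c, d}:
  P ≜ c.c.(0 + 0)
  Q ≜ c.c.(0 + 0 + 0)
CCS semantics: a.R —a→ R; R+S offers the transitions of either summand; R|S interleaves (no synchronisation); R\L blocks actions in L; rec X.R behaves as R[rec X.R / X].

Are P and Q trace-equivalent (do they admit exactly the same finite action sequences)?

Reachable graph of P (3 states):
  s0 = c.c.(0 + 0) has moves ··c··> s1
  s1 = c.(0 + 0) has moves ··c··> s2
  s2 = 0 + 0 has moves ∅
Reachable graph of Q (3 states):
  t0 = c.c.(0 + 0 + 0) has moves ··c··> t1
  t1 = c.(0 + 0 + 0) has moves ··c··> t2
  t2 = 0 + 0 + 0 has moves ∅
Coarsest stable partition (strong bisimilarity classes):
  B0 = {s0, t0}
  B1 = {s1, t1}
  B2 = {s2, t2}
s0 ∈ B0, t0 ∈ B0 → same block
Bisimilar ⇒ trace-equivalent.

trace-equivalent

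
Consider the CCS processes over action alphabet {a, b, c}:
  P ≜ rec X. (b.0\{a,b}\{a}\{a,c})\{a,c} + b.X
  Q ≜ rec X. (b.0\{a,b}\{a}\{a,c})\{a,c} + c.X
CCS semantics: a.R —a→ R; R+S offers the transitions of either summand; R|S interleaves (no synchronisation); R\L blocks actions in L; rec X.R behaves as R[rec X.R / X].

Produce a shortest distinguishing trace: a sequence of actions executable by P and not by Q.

Reachable graph of P (2 states):
  s0 = rec X. (b.0\{a,b}\{a}\{a,c})\{a,c} + b.X has moves ··b··> s0, ··b··> s1
  s1 = 0\{a,b}\{a}\{a,c}\{a,c} has moves ∅
Reachable graph of Q (2 states):
  t0 = rec X. (b.0\{a,b}\{a}\{a,c})\{a,c} + c.X has moves ··b··> t1, ··c··> t0
  t1 = 0\{a,b}\{a}\{a,c}\{a,c} has moves ∅
Trace ⟨bb⟩ through P, begin at {s0}:
  [1] b ⇒ {s0, s1}
  [2] b ⇒ {s0, s1}
  P completes σ.
Trace ⟨bb⟩ through Q, begin at {t0}:
  [1] b ⇒ {t1}
  [2] b ⇒ ∅ (Q stuck)

bb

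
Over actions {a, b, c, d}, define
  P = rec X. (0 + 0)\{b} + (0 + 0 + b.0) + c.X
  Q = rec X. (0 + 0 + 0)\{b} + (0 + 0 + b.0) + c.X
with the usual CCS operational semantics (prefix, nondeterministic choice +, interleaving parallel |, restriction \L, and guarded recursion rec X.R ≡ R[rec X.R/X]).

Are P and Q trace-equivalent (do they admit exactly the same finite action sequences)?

P's transition system — 2 states:
  u0 = rec X. (0 + 0)\{b} + (0 + 0 + b.0) + c.X has moves —b→ u1, —c→ u0
  u1 = 0 has moves ∅
Q's transition system — 2 states:
  v0 = rec X. (0 + 0 + 0)\{b} + (0 + 0 + b.0) + c.X has moves —b→ v1, —c→ v0
  v1 = 0 has moves ∅
Bisimilarity quotient blocks:
  B0 = {u0, v0}
  B1 = {u1, v1}
u0 ∈ B0, v0 ∈ B0 → same block
Bisimilar ⇒ trace-equivalent.

traces(P) = traces(Q)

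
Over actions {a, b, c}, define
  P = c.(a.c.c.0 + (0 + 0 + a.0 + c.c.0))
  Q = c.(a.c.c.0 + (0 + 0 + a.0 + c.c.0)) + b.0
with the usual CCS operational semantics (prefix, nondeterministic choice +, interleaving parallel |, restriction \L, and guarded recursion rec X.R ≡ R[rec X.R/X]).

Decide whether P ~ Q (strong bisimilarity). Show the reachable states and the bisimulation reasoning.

Reachable graph of P (5 states):
  u0 = c.(a.c.c.0 + (0 + 0 + a.0 + c.c.0)) ⊢ ··c··> u1
  u1 = a.c.c.0 + (0 + 0 + a.0 + c.c.0) ⊢ ··a··> u2, ··a··> u3, ··c··> u4
  u2 = 0 ⊢ stopped
  u3 = c.c.0 ⊢ ··c··> u4
  u4 = c.0 ⊢ ··c··> u2
Reachable graph of Q (5 states):
  v0 = c.(a.c.c.0 + (0 + 0 + a.0 + c.c.0)) + b.0 ⊢ ··b··> v1, ··c··> v2
  v1 = 0 ⊢ stopped
  v2 = a.c.c.0 + (0 + 0 + a.0 + c.c.0) ⊢ ··a··> v1, ··a··> v3, ··c··> v4
  v3 = c.c.0 ⊢ ··c··> v4
  v4 = c.0 ⊢ ··c··> v1
Coarsest stable partition (strong bisimilarity classes):
  B0 = {u0}
  B1 = {u1, v2}
  B2 = {u2, v1}
  B3 = {u4, v4}
  B4 = {u3, v3}
  B5 = {v0}
u0 ∈ B0, v0 ∈ B5 → different blocks

not bisimilar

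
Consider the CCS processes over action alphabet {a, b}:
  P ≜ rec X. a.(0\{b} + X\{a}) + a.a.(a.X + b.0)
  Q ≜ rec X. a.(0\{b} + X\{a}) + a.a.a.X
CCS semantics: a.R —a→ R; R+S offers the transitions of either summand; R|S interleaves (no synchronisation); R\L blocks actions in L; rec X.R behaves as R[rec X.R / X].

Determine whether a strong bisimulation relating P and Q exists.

P ≁ Q

Reachable graph of P (5 states):
  s0 = rec X. a.(0\{b} + X\{a}) + a.a.(a.X + b.0) has moves -a-> s1, -a-> s2
  s1 = 0\{b} + (rec X. a.(0\{b} + X\{a}) + a.a.(a.X + b.0))\{a} has moves ∅
  s2 = a.(a.(rec X. a.(0\{b} + X\{a}) + a.a.(a.X + b.0)) + b.0) has moves -a-> s3
  s3 = a.(rec X. a.(0\{b} + X\{a}) + a.a.(a.X + b.0)) + b.0 has moves -a-> s0, -b-> s4
  s4 = 0 has moves ∅
Reachable graph of Q (4 states):
  t0 = rec X. a.(0\{b} + X\{a}) + a.a.a.X has moves -a-> t1, -a-> t2
  t1 = 0\{b} + (rec X. a.(0\{b} + X\{a}) + a.a.a.X)\{a} has moves ∅
  t2 = a.a.(rec X. a.(0\{b} + X\{a}) + a.a.a.X) has moves -a-> t3
  t3 = a.(rec X. a.(0\{b} + X\{a}) + a.a.a.X) has moves -a-> t0
Partition-refinement fixed point:
  B0 = {s0}
  B1 = {s2}
  B2 = {s3}
  B3 = {s1, s4, t1}
  B4 = {t0}
  B5 = {t2}
  B6 = {t3}
s0 ∈ B0, t0 ∈ B4 → different blocks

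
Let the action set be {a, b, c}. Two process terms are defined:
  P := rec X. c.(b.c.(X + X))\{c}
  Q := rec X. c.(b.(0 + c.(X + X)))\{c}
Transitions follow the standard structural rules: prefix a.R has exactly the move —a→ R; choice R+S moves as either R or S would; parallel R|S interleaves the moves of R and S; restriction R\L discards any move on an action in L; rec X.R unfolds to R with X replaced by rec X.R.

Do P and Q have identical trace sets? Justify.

Reachable graph of P (3 states):
  m0 = rec X. c.(b.c.(X + X))\{c} has moves =c=> m1
  m1 = (b.c.((rec X. c.(b.c.(X + X))\{c}) + (rec X. c.(b.c.(X + X))\{c})))\{c} has moves =b=> m2
  m2 = (c.((rec X. c.(b.c.(X + X))\{c}) + (rec X. c.(b.c.(X + X))\{c})))\{c} has moves stopped
Reachable graph of Q (3 states):
  n0 = rec X. c.(b.(0 + c.(X + X)))\{c} has moves =c=> n1
  n1 = (b.(0 + c.((rec X. c.(b.(0 + c.(X + X)))\{c}) + (rec X. c.(b.(0 + c.(X + X)))\{c}))))\{c} has moves =b=> n2
  n2 = (0 + c.((rec X. c.(b.(0 + c.(X + X)))\{c}) + (rec X. c.(b.(0 + c.(X + X)))\{c})))\{c} has moves stopped
Coarsest stable partition (strong bisimilarity classes):
  B0 = {m0, n0}
  B1 = {m1, n1}
  B2 = {m2, n2}
m0 ∈ B0, n0 ∈ B0 → same block
Bisimilar ⇒ trace-equivalent.

trace-equivalent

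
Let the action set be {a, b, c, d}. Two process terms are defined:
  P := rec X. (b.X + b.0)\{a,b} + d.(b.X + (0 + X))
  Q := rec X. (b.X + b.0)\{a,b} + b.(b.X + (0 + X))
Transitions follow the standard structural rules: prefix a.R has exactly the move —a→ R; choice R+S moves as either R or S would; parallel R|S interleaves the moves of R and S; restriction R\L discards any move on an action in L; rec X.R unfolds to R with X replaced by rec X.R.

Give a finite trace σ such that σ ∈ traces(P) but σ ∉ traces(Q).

d

LTS(P): 2 reachable states
  u0 = rec X. (b.X + b.0)\{a,b} + d.(b.X + (0 + X)) ⊢ ··d··> u1
  u1 = b.(rec X. (b.X + b.0)\{a,b} + d.(b.X + (0 + X))) + (0 + (rec X. (b.X + b.0)\{a,b} + d.(b.X + (0 + X)))) ⊢ ··b··> u0, ··d··> u1
LTS(Q): 2 reachable states
  v0 = rec X. (b.X + b.0)\{a,b} + b.(b.X + (0 + X)) ⊢ ··b··> v1
  v1 = b.(rec X. (b.X + b.0)\{a,b} + b.(b.X + (0 + X))) + (0 + (rec X. (b.X + b.0)\{a,b} + b.(b.X + (0 + X)))) ⊢ ··b··> v0, ··b··> v1
Executing d from P (initial set {u0}):
  step 1 (d): {u1}
  ✓ P
Executing d from Q (initial set {v0}):
  step 1 (d): ∅  — Q cannot continue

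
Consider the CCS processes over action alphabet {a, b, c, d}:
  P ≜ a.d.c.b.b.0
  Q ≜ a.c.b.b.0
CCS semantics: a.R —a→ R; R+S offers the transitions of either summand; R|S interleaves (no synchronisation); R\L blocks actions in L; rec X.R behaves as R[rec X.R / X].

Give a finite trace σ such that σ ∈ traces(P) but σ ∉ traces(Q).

Reachable graph of P (6 states):
  p0 = a.d.c.b.b.0 :: —a→ p1
  p1 = d.c.b.b.0 :: —d→ p2
  p2 = c.b.b.0 :: —c→ p3
  p3 = b.b.0 :: —b→ p4
  p4 = b.0 :: —b→ p5
  p5 = 0 :: (no moves)
Reachable graph of Q (5 states):
  q0 = a.c.b.b.0 :: —a→ q1
  q1 = c.b.b.0 :: —c→ q2
  q2 = b.b.0 :: —b→ q3
  q3 = b.0 :: —b→ q4
  q4 = 0 :: (no moves)
Executing ad from P (initial set {p0}):
  after a @ step 1: {p1}
  after d @ step 2: {p2}
  P completes σ.
Executing ad from Q (initial set {q0}):
  after a @ step 1: {q1}
  after d @ step 2: no successor for Q

ad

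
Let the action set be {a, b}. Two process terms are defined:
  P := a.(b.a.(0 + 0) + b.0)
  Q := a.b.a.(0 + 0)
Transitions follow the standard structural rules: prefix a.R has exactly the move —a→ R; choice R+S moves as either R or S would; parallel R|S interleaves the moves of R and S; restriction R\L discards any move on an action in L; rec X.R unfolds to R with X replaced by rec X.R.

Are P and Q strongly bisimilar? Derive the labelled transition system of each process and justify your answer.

NO

LTS(P): 5 reachable states
  p0 = a.(b.a.(0 + 0) + b.0) → —a→ p1
  p1 = b.a.(0 + 0) + b.0 → —b→ p2, —b→ p3
  p2 = 0 → ∅
  p3 = a.(0 + 0) → —a→ p4
  p4 = 0 + 0 → ∅
LTS(Q): 4 reachable states
  q0 = a.b.a.(0 + 0) → —a→ q1
  q1 = b.a.(0 + 0) → —b→ q2
  q2 = a.(0 + 0) → —a→ q3
  q3 = 0 + 0 → ∅
Partition-refinement fixed point:
  B0 = {p0}
  B1 = {p1}
  B2 = {p2, p4, q3}
  B3 = {p3, q2}
  B4 = {q0}
  B5 = {q1}
p0 ∈ B0, q0 ∈ B4 → different blocks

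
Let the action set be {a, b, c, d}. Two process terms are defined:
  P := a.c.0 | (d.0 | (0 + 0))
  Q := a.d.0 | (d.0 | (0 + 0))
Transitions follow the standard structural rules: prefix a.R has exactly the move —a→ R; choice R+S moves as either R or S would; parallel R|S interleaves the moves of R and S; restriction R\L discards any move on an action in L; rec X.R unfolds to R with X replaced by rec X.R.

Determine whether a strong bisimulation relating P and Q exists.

P's transition system — 6 states:
  p0 = a.c.0 | (d.0 | (0 + 0)) | -a-> p1, -d-> p2
  p1 = c.0 | (d.0 | (0 + 0)) | -c-> p3, -d-> p4
  p2 = a.c.0 | (0 | (0 + 0)) | -a-> p4
  p3 = 0 | (d.0 | (0 + 0)) | -d-> p5
  p4 = c.0 | (0 | (0 + 0)) | -c-> p5
  p5 = 0 | (0 | (0 + 0)) | deadlocked
Q's transition system — 6 states:
  q0 = a.d.0 | (d.0 | (0 + 0)) | -a-> q1, -d-> q2
  q1 = d.0 | (d.0 | (0 + 0)) | -d-> q3, -d-> q4
  q2 = a.d.0 | (0 | (0 + 0)) | -a-> q4
  q3 = 0 | (d.0 | (0 + 0)) | -d-> q5
  q4 = d.0 | (0 | (0 + 0)) | -d-> q5
  q5 = 0 | (0 | (0 + 0)) | deadlocked
Coarsest stable partition (strong bisimilarity classes):
  B0 = {p0}
  B1 = {p1}
  B2 = {p3, q3, q4}
  B3 = {p5, q5}
  B4 = {p4}
  B5 = {p2}
  B6 = {q0}
  B7 = {q2}
  B8 = {q1}
p0 ∈ B0, q0 ∈ B6 → different blocks

not bisimilar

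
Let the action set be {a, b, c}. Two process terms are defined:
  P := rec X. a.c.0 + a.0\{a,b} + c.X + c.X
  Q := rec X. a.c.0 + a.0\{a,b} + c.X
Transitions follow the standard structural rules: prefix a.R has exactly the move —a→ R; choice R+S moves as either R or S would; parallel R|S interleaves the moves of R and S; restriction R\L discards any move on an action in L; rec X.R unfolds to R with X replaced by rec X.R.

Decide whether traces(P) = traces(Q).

Reachable graph of P (4 states):
  s0 = rec X. a.c.0 + a.0\{a,b} + c.X + c.X :: --a--▸ s1, --a--▸ s2, --c--▸ s0
  s1 = 0\{a,b} :: stopped
  s2 = c.0 :: --c--▸ s3
  s3 = 0 :: stopped
Reachable graph of Q (4 states):
  t0 = rec X. a.c.0 + a.0\{a,b} + c.X :: --a--▸ t1, --a--▸ t2, --c--▸ t0
  t1 = 0\{a,b} :: stopped
  t2 = c.0 :: --c--▸ t3
  t3 = 0 :: stopped
Partition-refinement fixed point:
  B0 = {s0, t0}
  B1 = {s1, s3, t1, t3}
  B2 = {s2, t2}
s0 ∈ B0, t0 ∈ B0 → same block
Bisimilar ⇒ trace-equivalent.

traces(P) = traces(Q)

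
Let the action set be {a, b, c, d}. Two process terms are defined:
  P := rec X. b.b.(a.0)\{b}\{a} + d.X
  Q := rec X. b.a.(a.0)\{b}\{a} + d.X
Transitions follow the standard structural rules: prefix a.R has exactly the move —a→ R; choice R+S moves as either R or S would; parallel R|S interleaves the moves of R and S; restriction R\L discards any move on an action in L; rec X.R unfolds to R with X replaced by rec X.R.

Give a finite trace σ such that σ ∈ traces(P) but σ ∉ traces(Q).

LTS(P): 3 reachable states
  s0 = rec X. b.b.(a.0)\{b}\{a} + d.X :: —b→ s1, —d→ s0
  s1 = b.(a.0)\{b}\{a} :: —b→ s2
  s2 = (a.0)\{b}\{a} :: ∅
LTS(Q): 3 reachable states
  t0 = rec X. b.a.(a.0)\{b}\{a} + d.X :: —b→ t1, —d→ t0
  t1 = a.(a.0)\{b}\{a} :: —a→ t2
  t2 = (a.0)\{b}\{a} :: ∅
Executing bb from P (initial set {s0}):
  [1] b ⇒ {s1}
  [2] b ⇒ {s2}
  ✓ P
Executing bb from Q (initial set {t0}):
  [1] b ⇒ {t1}
  [2] b ⇒ ∅  — Q cannot continue

bb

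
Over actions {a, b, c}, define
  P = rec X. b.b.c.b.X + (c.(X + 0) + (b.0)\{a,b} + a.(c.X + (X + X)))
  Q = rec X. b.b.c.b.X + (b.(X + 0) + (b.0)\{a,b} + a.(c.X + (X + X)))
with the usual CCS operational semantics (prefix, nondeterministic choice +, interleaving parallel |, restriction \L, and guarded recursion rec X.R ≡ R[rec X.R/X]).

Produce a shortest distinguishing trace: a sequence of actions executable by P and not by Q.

c

Reachable graph of P (6 states):
  m0 = rec X. b.b.c.b.X + (c.(X + 0) + (b.0)\{a,b} + a.(c.X + (X + X))) → -a-> m1, -b-> m2, -c-> m3
  m1 = c.(rec X. b.b.c.b.X + (c.(X + 0) + (b.0)\{a,b} + a.(c.X + (X + X)))) + ((rec X. b.b.c.b.X + (c.(X + 0) + (b.0)\{a,b} + a.(c.X + (X + X)))) + (rec X. b.b.c.b.X + (c.(X + 0) + (b.0)\{a,b} + a.(c.X + (X + X))))) → -a-> m1, -b-> m2, -c-> m0, -c-> m3
  m2 = b.c.b.(rec X. b.b.c.b.X + (c.(X + 0) + (b.0)\{a,b} + a.(c.X + (X + X)))) → -b-> m4
  m3 = (rec X. b.b.c.b.X + (c.(X + 0) + (b.0)\{a,b} + a.(c.X + (X + X)))) + 0 → -a-> m1, -b-> m2, -c-> m3
  m4 = c.b.(rec X. b.b.c.b.X + (c.(X + 0) + (b.0)\{a,b} + a.(c.X + (X + X)))) → -c-> m5
  m5 = b.(rec X. b.b.c.b.X + (c.(X + 0) + (b.0)\{a,b} + a.(c.X + (X + X)))) → -b-> m0
Reachable graph of Q (6 states):
  n0 = rec X. b.b.c.b.X + (b.(X + 0) + (b.0)\{a,b} + a.(c.X + (X + X))) → -a-> n1, -b-> n2, -b-> n3
  n1 = c.(rec X. b.b.c.b.X + (b.(X + 0) + (b.0)\{a,b} + a.(c.X + (X + X)))) + ((rec X. b.b.c.b.X + (b.(X + 0) + (b.0)\{a,b} + a.(c.X + (X + X)))) + (rec X. b.b.c.b.X + (b.(X + 0) + (b.0)\{a,b} + a.(c.X + (X + X))))) → -a-> n1, -b-> n2, -b-> n3, -c-> n0
  n2 = (rec X. b.b.c.b.X + (b.(X + 0) + (b.0)\{a,b} + a.(c.X + (X + X)))) + 0 → -a-> n1, -b-> n2, -b-> n3
  n3 = b.c.b.(rec X. b.b.c.b.X + (b.(X + 0) + (b.0)\{a,b} + a.(c.X + (X + X)))) → -b-> n4
  n4 = c.b.(rec X. b.b.c.b.X + (b.(X + 0) + (b.0)\{a,b} + a.(c.X + (X + X)))) → -c-> n5
  n5 = b.(rec X. b.b.c.b.X + (b.(X + 0) + (b.0)\{a,b} + a.(c.X + (X + X)))) → -b-> n0
Trace ⟨c⟩ through P, begin at {m0}:
  [1] c ⇒ {m3}
  P completes σ.
Trace ⟨c⟩ through Q, begin at {n0}:
  [1] c ⇒ ∅  — Q cannot continue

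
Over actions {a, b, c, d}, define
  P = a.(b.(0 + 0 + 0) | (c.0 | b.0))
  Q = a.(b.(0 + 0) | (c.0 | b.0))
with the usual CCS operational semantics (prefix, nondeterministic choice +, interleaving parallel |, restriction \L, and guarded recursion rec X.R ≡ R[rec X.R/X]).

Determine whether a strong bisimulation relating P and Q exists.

LTS(P): 9 reachable states
  m0 = a.(b.(0 + 0 + 0) | (c.0 | b.0)) → —a→ m1
  m1 = b.(0 + 0 + 0) | (c.0 | b.0) → —b→ m2, —b→ m3, —c→ m4
  m2 = (0 + 0 + 0) | (c.0 | b.0) → —b→ m5, —c→ m6
  m3 = b.(0 + 0 + 0) | (c.0 | 0) → —b→ m5, —c→ m7
  m4 = b.(0 + 0 + 0) | (0 | b.0) → —b→ m6, —b→ m7
  m5 = (0 + 0 + 0) | (c.0 | 0) → —c→ m8
  m6 = (0 + 0 + 0) | (0 | b.0) → —b→ m8
  m7 = b.(0 + 0 + 0) | (0 | 0) → —b→ m8
  m8 = (0 + 0 + 0) | (0 | 0) → stopped
LTS(Q): 9 reachable states
  n0 = a.(b.(0 + 0) | (c.0 | b.0)) → —a→ n1
  n1 = b.(0 + 0) | (c.0 | b.0) → —b→ n2, —b→ n3, —c→ n4
  n2 = (0 + 0) | (c.0 | b.0) → —b→ n5, —c→ n6
  n3 = b.(0 + 0) | (c.0 | 0) → —b→ n5, —c→ n7
  n4 = b.(0 + 0) | (0 | b.0) → —b→ n6, —b→ n7
  n5 = (0 + 0) | (c.0 | 0) → —c→ n8
  n6 = (0 + 0) | (0 | b.0) → —b→ n8
  n7 = b.(0 + 0) | (0 | 0) → —b→ n8
  n8 = (0 + 0) | (0 | 0) → stopped
Bisimilarity quotient blocks:
  B0 = {m0, n0}
  B1 = {m1, n1}
  B2 = {m4, n4}
  B3 = {m6, m7, n6, n7}
  B4 = {m8, n8}
  B5 = {m2, m3, n2, n3}
  B6 = {m5, n5}
m0 ∈ B0, n0 ∈ B0 → same block

P ~ Q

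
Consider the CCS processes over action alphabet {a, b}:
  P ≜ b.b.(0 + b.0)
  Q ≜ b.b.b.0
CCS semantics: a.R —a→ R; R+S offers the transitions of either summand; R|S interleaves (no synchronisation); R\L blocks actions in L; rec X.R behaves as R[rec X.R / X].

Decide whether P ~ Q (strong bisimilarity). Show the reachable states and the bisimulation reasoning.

P's transition system — 4 states:
  m0 = b.b.(0 + b.0) | -b-> m1
  m1 = b.(0 + b.0) | -b-> m2
  m2 = 0 + b.0 | -b-> m3
  m3 = 0 | deadlocked
Q's transition system — 4 states:
  n0 = b.b.b.0 | -b-> n1
  n1 = b.b.0 | -b-> n2
  n2 = b.0 | -b-> n3
  n3 = 0 | deadlocked
Partition-refinement fixed point:
  B0 = {m0, n0}
  B1 = {m1, n1}
  B2 = {m2, n2}
  B3 = {m3, n3}
m0 ∈ B0, n0 ∈ B0 → same block

YES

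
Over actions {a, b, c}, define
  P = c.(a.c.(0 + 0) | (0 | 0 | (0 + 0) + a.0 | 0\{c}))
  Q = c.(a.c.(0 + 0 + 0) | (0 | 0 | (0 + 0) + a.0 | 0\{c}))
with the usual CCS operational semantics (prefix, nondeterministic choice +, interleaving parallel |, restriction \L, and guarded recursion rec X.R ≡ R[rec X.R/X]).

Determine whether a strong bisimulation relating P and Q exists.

LTS(P): 7 reachable states
  u0 = c.(a.c.(0 + 0) | (0 | 0 | (0 + 0) + a.0 | 0\{c})) ⊢ --c--▸ u1
  u1 = a.c.(0 + 0) | (0 | 0 | (0 + 0) + a.0 | 0\{c}) ⊢ --a--▸ u2, --a--▸ u3
  u2 = a.c.(0 + 0) | (0 | 0\{c}) ⊢ --a--▸ u4
  u3 = c.(0 + 0) | (0 | 0 | (0 + 0) + a.0 | 0\{c}) ⊢ --a--▸ u4, --c--▸ u5
  u4 = c.(0 + 0) | (0 | 0\{c}) ⊢ --c--▸ u6
  u5 = (0 + 0) | (0 | 0 | (0 + 0) + a.0 | 0\{c}) ⊢ --a--▸ u6
  u6 = (0 + 0) | (0 | 0\{c}) ⊢ (no moves)
LTS(Q): 7 reachable states
  v0 = c.(a.c.(0 + 0 + 0) | (0 | 0 | (0 + 0) + a.0 | 0\{c})) ⊢ --c--▸ v1
  v1 = a.c.(0 + 0 + 0) | (0 | 0 | (0 + 0) + a.0 | 0\{c}) ⊢ --a--▸ v2, --a--▸ v3
  v2 = a.c.(0 + 0 + 0) | (0 | 0\{c}) ⊢ --a--▸ v4
  v3 = c.(0 + 0 + 0) | (0 | 0 | (0 + 0) + a.0 | 0\{c}) ⊢ --a--▸ v4, --c--▸ v5
  v4 = c.(0 + 0 + 0) | (0 | 0\{c}) ⊢ --c--▸ v6
  v5 = (0 + 0 + 0) | (0 | 0 | (0 + 0) + a.0 | 0\{c}) ⊢ --a--▸ v6
  v6 = (0 + 0 + 0) | (0 | 0\{c}) ⊢ (no moves)
Bisimilarity quotient blocks:
  B0 = {u0, v0}
  B1 = {u1, v1}
  B2 = {u2, v2}
  B3 = {u4, v4}
  B4 = {u6, v6}
  B5 = {u3, v3}
  B6 = {u5, v5}
u0 ∈ B0, v0 ∈ B0 → same block

YES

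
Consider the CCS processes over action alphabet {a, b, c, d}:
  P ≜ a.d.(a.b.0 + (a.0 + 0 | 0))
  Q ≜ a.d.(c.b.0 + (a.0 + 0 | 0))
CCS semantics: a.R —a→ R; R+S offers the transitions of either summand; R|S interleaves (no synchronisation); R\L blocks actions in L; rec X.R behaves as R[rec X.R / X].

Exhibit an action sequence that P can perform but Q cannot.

adab

P's transition system — 5 states:
  u0 = a.d.(a.b.0 + (a.0 + 0 | 0)) ⊢ --a--▸ u1
  u1 = d.(a.b.0 + (a.0 + 0 | 0)) ⊢ --d--▸ u2
  u2 = a.b.0 + (a.0 + 0 | 0) ⊢ --a--▸ u3, --a--▸ u4
  u3 = 0 ⊢ stopped
  u4 = b.0 ⊢ --b--▸ u3
Q's transition system — 5 states:
  v0 = a.d.(c.b.0 + (a.0 + 0 | 0)) ⊢ --a--▸ v1
  v1 = d.(c.b.0 + (a.0 + 0 | 0)) ⊢ --d--▸ v2
  v2 = c.b.0 + (a.0 + 0 | 0) ⊢ --a--▸ v3, --c--▸ v4
  v3 = 0 ⊢ stopped
  v4 = b.0 ⊢ --b--▸ v3
Trace ⟨adab⟩ through P, begin at {u0}:
  step 1 (a): {u1}
  step 2 (d): {u2}
  step 3 (a): {u3, u4}
  step 4 (b): {u3}
  ✓ P
Trace ⟨adab⟩ through Q, begin at {v0}:
  step 1 (a): {v1}
  step 2 (d): {v2}
  step 3 (a): {v3}
  step 4 (b): ∅ (Q stuck)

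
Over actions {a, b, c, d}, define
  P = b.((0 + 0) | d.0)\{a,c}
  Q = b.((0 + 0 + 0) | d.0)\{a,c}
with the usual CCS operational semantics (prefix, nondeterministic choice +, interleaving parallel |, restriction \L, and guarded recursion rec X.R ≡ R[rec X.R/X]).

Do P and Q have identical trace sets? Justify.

traces(P) = traces(Q)

P's transition system — 3 states:
  s0 = b.((0 + 0) | d.0)\{a,c} :: =b=> s1
  s1 = ((0 + 0) | d.0)\{a,c} :: =d=> s2
  s2 = ((0 + 0) | 0)\{a,c} :: stopped
Q's transition system — 3 states:
  t0 = b.((0 + 0 + 0) | d.0)\{a,c} :: =b=> t1
  t1 = ((0 + 0 + 0) | d.0)\{a,c} :: =d=> t2
  t2 = ((0 + 0 + 0) | 0)\{a,c} :: stopped
Partition-refinement fixed point:
  B0 = {s0, t0}
  B1 = {s1, t1}
  B2 = {s2, t2}
s0 ∈ B0, t0 ∈ B0 → same block
Bisimilar ⇒ trace-equivalent.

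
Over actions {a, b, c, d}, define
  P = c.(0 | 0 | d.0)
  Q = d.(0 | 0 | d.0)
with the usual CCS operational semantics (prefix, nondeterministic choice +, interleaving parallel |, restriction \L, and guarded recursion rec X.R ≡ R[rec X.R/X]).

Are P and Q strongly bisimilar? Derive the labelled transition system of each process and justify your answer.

NO

Reachable graph of P (3 states):
  u0 = c.(0 | 0 | d.0) :: ··c··> u1
  u1 = 0 | 0 | d.0 :: ··d··> u2
  u2 = 0 | 0 | 0 :: deadlocked
Reachable graph of Q (3 states):
  v0 = d.(0 | 0 | d.0) :: ··d··> v1
  v1 = 0 | 0 | d.0 :: ··d··> v2
  v2 = 0 | 0 | 0 :: deadlocked
Bisimilarity quotient blocks:
  B0 = {u0}
  B1 = {u1, v1}
  B2 = {u2, v2}
  B3 = {v0}
u0 ∈ B0, v0 ∈ B3 → different blocks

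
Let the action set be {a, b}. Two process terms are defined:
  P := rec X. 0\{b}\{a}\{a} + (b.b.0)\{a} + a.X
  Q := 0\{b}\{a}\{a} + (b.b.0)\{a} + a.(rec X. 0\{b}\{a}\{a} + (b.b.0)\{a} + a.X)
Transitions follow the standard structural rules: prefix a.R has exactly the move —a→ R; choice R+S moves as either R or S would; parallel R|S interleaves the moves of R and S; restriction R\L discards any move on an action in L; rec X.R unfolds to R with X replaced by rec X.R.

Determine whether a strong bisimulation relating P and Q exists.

P ~ Q

LTS(P): 3 reachable states
  m0 = rec X. 0\{b}\{a}\{a} + (b.b.0)\{a} + a.X | —a→ m0, —b→ m1
  m1 = (b.0)\{a} | —b→ m2
  m2 = 0\{a} | (no moves)
LTS(Q): 4 reachable states
  n0 = 0\{b}\{a}\{a} + (b.b.0)\{a} + a.(rec X. 0\{b}\{a}\{a} + (b.b.0)\{a} + a.X) | —a→ n1, —b→ n2
  n1 = rec X. 0\{b}\{a}\{a} + (b.b.0)\{a} + a.X | —a→ n1, —b→ n2
  n2 = (b.0)\{a} | —b→ n3
  n3 = 0\{a} | (no moves)
Bisimilarity quotient blocks:
  B0 = {m0, n0, n1}
  B1 = {m1, n2}
  B2 = {m2, n3}
m0 ∈ B0, n0 ∈ B0 → same block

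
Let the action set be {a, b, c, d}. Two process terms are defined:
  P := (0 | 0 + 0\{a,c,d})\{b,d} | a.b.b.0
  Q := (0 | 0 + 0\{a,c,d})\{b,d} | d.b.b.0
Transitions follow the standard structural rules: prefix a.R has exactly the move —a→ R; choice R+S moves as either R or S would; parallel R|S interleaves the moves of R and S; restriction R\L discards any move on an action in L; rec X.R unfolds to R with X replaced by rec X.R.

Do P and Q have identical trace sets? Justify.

LTS(P): 4 reachable states
  p0 = (0 | 0 + 0\{a,c,d})\{b,d} | a.b.b.0 | =a=> p1
  p1 = (0 | 0 + 0\{a,c,d})\{b,d} | b.b.0 | =b=> p2
  p2 = (0 | 0 + 0\{a,c,d})\{b,d} | b.0 | =b=> p3
  p3 = (0 | 0 + 0\{a,c,d})\{b,d} | 0 | deadlocked
LTS(Q): 4 reachable states
  q0 = (0 | 0 + 0\{a,c,d})\{b,d} | d.b.b.0 | =d=> q1
  q1 = (0 | 0 + 0\{a,c,d})\{b,d} | b.b.0 | =b=> q2
  q2 = (0 | 0 + 0\{a,c,d})\{b,d} | b.0 | =b=> q3
  q3 = (0 | 0 + 0\{a,c,d})\{b,d} | 0 | deadlocked
Executing a from P (initial set {p0}):
  after a @ step 1: {p1}
  ✓ P
Executing a from Q (initial set {q0}):
  after a @ step 1: ∅  — Q cannot continue

trace-distinct — witness ⟨a⟩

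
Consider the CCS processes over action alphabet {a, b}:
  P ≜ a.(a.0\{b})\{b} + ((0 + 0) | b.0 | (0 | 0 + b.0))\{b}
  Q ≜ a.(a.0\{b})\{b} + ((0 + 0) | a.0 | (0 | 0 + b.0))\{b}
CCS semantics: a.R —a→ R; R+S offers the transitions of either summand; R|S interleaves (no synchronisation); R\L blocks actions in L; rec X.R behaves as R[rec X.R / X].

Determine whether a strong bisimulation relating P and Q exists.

P's transition system — 3 states:
  u0 = a.(a.0\{b})\{b} + ((0 + 0) | b.0 | (0 | 0 + b.0))\{b} → ··a··> u1
  u1 = (a.0\{b})\{b} → ··a··> u2
  u2 = 0\{b}\{b} → (no moves)
Q's transition system — 4 states:
  v0 = a.(a.0\{b})\{b} + ((0 + 0) | a.0 | (0 | 0 + b.0))\{b} → ··a··> v1, ··a··> v2
  v1 = ((0 + 0) | 0 | (0 | 0 + b.0))\{b} → (no moves)
  v2 = (a.0\{b})\{b} → ··a··> v3
  v3 = 0\{b}\{b} → (no moves)
Bisimilarity quotient blocks:
  B0 = {u0}
  B1 = {u1, v2}
  B2 = {u2, v1, v3}
  B3 = {v0}
u0 ∈ B0, v0 ∈ B3 → different blocks

NO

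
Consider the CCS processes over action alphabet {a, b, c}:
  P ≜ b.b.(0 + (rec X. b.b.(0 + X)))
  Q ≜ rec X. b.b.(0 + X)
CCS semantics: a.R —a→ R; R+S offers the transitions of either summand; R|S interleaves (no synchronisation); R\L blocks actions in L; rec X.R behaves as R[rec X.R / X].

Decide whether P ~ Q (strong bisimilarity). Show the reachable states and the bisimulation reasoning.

LTS(P): 3 reachable states
  p0 = b.b.(0 + (rec X. b.b.(0 + X))) → -b-> p1
  p1 = b.(0 + (rec X. b.b.(0 + X))) → -b-> p2
  p2 = 0 + (rec X. b.b.(0 + X)) → -b-> p1
LTS(Q): 3 reachable states
  q0 = rec X. b.b.(0 + X) → -b-> q1
  q1 = b.(0 + (rec X. b.b.(0 + X))) → -b-> q2
  q2 = 0 + (rec X. b.b.(0 + X)) → -b-> q1
Partition-refinement fixed point:
  B0 = {p0, p1, p2, q0, q1, q2}
p0 ∈ B0, q0 ∈ B0 → same block

P ~ Q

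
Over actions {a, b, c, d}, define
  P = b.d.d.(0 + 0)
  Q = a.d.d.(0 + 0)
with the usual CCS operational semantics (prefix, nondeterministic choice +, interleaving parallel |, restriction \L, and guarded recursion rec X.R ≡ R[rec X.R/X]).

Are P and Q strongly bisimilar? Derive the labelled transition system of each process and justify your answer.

NO

Reachable graph of P (4 states):
  m0 = b.d.d.(0 + 0) | ··b··> m1
  m1 = d.d.(0 + 0) | ··d··> m2
  m2 = d.(0 + 0) | ··d··> m3
  m3 = 0 + 0 | deadlocked
Reachable graph of Q (4 states):
  n0 = a.d.d.(0 + 0) | ··a··> n1
  n1 = d.d.(0 + 0) | ··d··> n2
  n2 = d.(0 + 0) | ··d··> n3
  n3 = 0 + 0 | deadlocked
Bisimilarity quotient blocks:
  B0 = {m0}
  B1 = {m1, n1}
  B2 = {m2, n2}
  B3 = {m3, n3}
  B4 = {n0}
m0 ∈ B0, n0 ∈ B4 → different blocks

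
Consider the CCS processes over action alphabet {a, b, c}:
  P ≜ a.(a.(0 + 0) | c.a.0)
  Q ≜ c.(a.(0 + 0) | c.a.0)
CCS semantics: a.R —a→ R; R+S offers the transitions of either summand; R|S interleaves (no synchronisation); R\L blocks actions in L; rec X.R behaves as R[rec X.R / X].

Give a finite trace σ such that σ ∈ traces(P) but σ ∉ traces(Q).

a

P's transition system — 7 states:
  p0 = a.(a.(0 + 0) | c.a.0) ⊢ --a--▸ p1
  p1 = a.(0 + 0) | c.a.0 ⊢ --a--▸ p2, --c--▸ p3
  p2 = (0 + 0) | c.a.0 ⊢ --c--▸ p4
  p3 = a.(0 + 0) | a.0 ⊢ --a--▸ p4, --a--▸ p5
  p4 = (0 + 0) | a.0 ⊢ --a--▸ p6
  p5 = a.(0 + 0) | 0 ⊢ --a--▸ p6
  p6 = (0 + 0) | 0 ⊢ ·
Q's transition system — 7 states:
  q0 = c.(a.(0 + 0) | c.a.0) ⊢ --c--▸ q1
  q1 = a.(0 + 0) | c.a.0 ⊢ --a--▸ q2, --c--▸ q3
  q2 = (0 + 0) | c.a.0 ⊢ --c--▸ q4
  q3 = a.(0 + 0) | a.0 ⊢ --a--▸ q4, --a--▸ q5
  q4 = (0 + 0) | a.0 ⊢ --a--▸ q6
  q5 = a.(0 + 0) | 0 ⊢ --a--▸ q6
  q6 = (0 + 0) | 0 ⊢ ·
Executing a from P (initial set {p0}):
  [1] a ⇒ {p1}
  ✓ P
Executing a from Q (initial set {q0}):
  [1] a ⇒ no successor for Q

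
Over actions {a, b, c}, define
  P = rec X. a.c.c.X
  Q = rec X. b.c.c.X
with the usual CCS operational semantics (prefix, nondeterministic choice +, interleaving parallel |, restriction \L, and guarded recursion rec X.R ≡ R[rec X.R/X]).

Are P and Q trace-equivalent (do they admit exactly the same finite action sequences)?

NO — witness ⟨a⟩

Reachable graph of P (3 states):
  u0 = rec X. a.c.c.X → —a→ u1
  u1 = c.c.(rec X. a.c.c.X) → —c→ u2
  u2 = c.(rec X. a.c.c.X) → —c→ u0
Reachable graph of Q (3 states):
  v0 = rec X. b.c.c.X → —b→ v1
  v1 = c.c.(rec X. b.c.c.X) → —c→ v2
  v2 = c.(rec X. b.c.c.X) → —c→ v0
Run σ = ⟨a⟩ on P: start {u0}
  step 1 (a): {u1}
  ✓ P
Run σ = ⟨a⟩ on Q: start {v0}
  step 1 (a): ∅ (Q stuck)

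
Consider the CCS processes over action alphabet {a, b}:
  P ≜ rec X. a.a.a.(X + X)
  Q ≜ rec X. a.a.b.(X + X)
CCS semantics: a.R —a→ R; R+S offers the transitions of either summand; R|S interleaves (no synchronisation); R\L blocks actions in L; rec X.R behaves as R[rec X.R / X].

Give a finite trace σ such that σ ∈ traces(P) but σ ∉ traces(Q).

Reachable graph of P (4 states):
  s0 = rec X. a.a.a.(X + X) ⊢ =a=> s1
  s1 = a.a.((rec X. a.a.a.(X + X)) + (rec X. a.a.a.(X + X))) ⊢ =a=> s2
  s2 = a.((rec X. a.a.a.(X + X)) + (rec X. a.a.a.(X + X))) ⊢ =a=> s3
  s3 = (rec X. a.a.a.(X + X)) + (rec X. a.a.a.(X + X)) ⊢ =a=> s1
Reachable graph of Q (4 states):
  t0 = rec X. a.a.b.(X + X) ⊢ =a=> t1
  t1 = a.b.((rec X. a.a.b.(X + X)) + (rec X. a.a.b.(X + X))) ⊢ =a=> t2
  t2 = b.((rec X. a.a.b.(X + X)) + (rec X. a.a.b.(X + X))) ⊢ =b=> t3
  t3 = (rec X. a.a.b.(X + X)) + (rec X. a.a.b.(X + X)) ⊢ =a=> t1
Run σ = ⟨aaa⟩ on P: start {s0}
  after a @ step 1: {s1}
  after a @ step 2: {s2}
  after a @ step 3: {s3}
  ✓ P
Run σ = ⟨aaa⟩ on Q: start {t0}
  after a @ step 1: {t1}
  after a @ step 2: {t2}
  after a @ step 3: ∅  — Q cannot continue

aaa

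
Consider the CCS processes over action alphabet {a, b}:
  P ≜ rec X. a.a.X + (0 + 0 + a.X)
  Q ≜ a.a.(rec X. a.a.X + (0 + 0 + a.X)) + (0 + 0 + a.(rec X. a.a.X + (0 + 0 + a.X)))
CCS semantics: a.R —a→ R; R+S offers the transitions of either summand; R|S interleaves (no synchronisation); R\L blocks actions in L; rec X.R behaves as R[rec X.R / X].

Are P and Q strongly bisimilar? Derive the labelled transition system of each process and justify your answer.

P ~ Q

Reachable graph of P (2 states):
  m0 = rec X. a.a.X + (0 + 0 + a.X) | --a--▸ m0, --a--▸ m1
  m1 = a.(rec X. a.a.X + (0 + 0 + a.X)) | --a--▸ m0
Reachable graph of Q (3 states):
  n0 = a.a.(rec X. a.a.X + (0 + 0 + a.X)) + (0 + 0 + a.(rec X. a.a.X + (0 + 0 + a.X))) | --a--▸ n1, --a--▸ n2
  n1 = a.(rec X. a.a.X + (0 + 0 + a.X)) | --a--▸ n2
  n2 = rec X. a.a.X + (0 + 0 + a.X) | --a--▸ n1, --a--▸ n2
Coarsest stable partition (strong bisimilarity classes):
  B0 = {m0, m1, n0, n1, n2}
m0 ∈ B0, n0 ∈ B0 → same block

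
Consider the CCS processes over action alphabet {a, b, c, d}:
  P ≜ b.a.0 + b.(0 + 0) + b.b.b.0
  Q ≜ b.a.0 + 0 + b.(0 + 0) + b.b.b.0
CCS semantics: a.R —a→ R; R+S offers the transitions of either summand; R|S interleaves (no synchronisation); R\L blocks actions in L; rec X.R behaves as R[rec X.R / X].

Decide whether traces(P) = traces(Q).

LTS(P): 6 reachable states
  u0 = b.a.0 + b.(0 + 0) + b.b.b.0 → --b--▸ u1, --b--▸ u2, --b--▸ u3
  u1 = 0 + 0 → (no moves)
  u2 = a.0 → --a--▸ u4
  u3 = b.b.0 → --b--▸ u5
  u4 = 0 → (no moves)
  u5 = b.0 → --b--▸ u4
LTS(Q): 6 reachable states
  v0 = b.a.0 + 0 + b.(0 + 0) + b.b.b.0 → --b--▸ v1, --b--▸ v2, --b--▸ v3
  v1 = 0 + 0 → (no moves)
  v2 = a.0 → --a--▸ v4
  v3 = b.b.0 → --b--▸ v5
  v4 = 0 → (no moves)
  v5 = b.0 → --b--▸ v4
Partition-refinement fixed point:
  B0 = {u0, v0}
  B1 = {u3, v3}
  B2 = {u5, v5}
  B3 = {u1, u4, v1, v4}
  B4 = {u2, v2}
u0 ∈ B0, v0 ∈ B0 → same block
Bisimilar ⇒ trace-equivalent.

traces(P) = traces(Q)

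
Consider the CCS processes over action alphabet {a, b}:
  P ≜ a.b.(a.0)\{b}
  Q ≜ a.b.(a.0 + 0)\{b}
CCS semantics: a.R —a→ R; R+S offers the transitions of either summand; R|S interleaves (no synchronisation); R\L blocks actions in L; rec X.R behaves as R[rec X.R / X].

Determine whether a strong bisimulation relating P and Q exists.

P's transition system — 4 states:
  p0 = a.b.(a.0)\{b} ⊢ ··a··> p1
  p1 = b.(a.0)\{b} ⊢ ··b··> p2
  p2 = (a.0)\{b} ⊢ ··a··> p3
  p3 = 0\{b} ⊢ ·
Q's transition system — 4 states:
  q0 = a.b.(a.0 + 0)\{b} ⊢ ··a··> q1
  q1 = b.(a.0 + 0)\{b} ⊢ ··b··> q2
  q2 = (a.0 + 0)\{b} ⊢ ··a··> q3
  q3 = 0\{b} ⊢ ·
Coarsest stable partition (strong bisimilarity classes):
  B0 = {p0, q0}
  B1 = {p1, q1}
  B2 = {p2, q2}
  B3 = {p3, q3}
p0 ∈ B0, q0 ∈ B0 → same block

bisimilar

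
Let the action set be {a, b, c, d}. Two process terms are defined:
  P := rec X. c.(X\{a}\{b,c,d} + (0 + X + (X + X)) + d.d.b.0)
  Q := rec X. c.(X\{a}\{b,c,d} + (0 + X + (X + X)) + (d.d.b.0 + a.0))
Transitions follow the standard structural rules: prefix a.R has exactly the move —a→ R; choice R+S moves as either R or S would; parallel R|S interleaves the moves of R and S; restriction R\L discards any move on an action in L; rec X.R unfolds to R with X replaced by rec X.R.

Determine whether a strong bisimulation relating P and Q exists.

NO

Reachable graph of P (5 states):
  u0 = rec X. c.(X\{a}\{b,c,d} + (0 + X + (X + X)) + d.d.b.0) has moves --c--▸ u1
  u1 = (rec X. c.(X\{a}\{b,c,d} + (0 + X + (X + X)) + d.d.b.0))\{a}\{b,c,d} + (0 + (rec X. c.(X\{a}\{b,c,d} + (0 + X + (X + X)) + d.d.b.0)) + ((rec X. c.(X\{a}\{b,c,d} + (0 + X + (X + X)) + d.d.b.0)) + (rec X. c.(X\{a}\{b,c,d} + (0 + X + (X + X)) + d.d.b.0)))) + d.d.b.0 has moves --c--▸ u1, --d--▸ u2
  u2 = d.b.0 has moves --d--▸ u3
  u3 = b.0 has moves --b--▸ u4
  u4 = 0 has moves deadlocked
Reachable graph of Q (5 states):
  v0 = rec X. c.(X\{a}\{b,c,d} + (0 + X + (X + X)) + (d.d.b.0 + a.0)) has moves --c--▸ v1
  v1 = (rec X. c.(X\{a}\{b,c,d} + (0 + X + (X + X)) + (d.d.b.0 + a.0)))\{a}\{b,c,d} + (0 + (rec X. c.(X\{a}\{b,c,d} + (0 + X + (X + X)) + (d.d.b.0 + a.0))) + ((rec X. c.(X\{a}\{b,c,d} + (0 + X + (X + X)) + (d.d.b.0 + a.0))) + (rec X. c.(X\{a}\{b,c,d} + (0 + X + (X + X)) + (d.d.b.0 + a.0))))) + (d.d.b.0 + a.0) has moves --a--▸ v2, --c--▸ v1, --d--▸ v3
  v2 = 0 has moves deadlocked
  v3 = d.b.0 has moves --d--▸ v4
  v4 = b.0 has moves --b--▸ v2
Partition-refinement fixed point:
  B0 = {u0}
  B1 = {u1}
  B2 = {u2, v3}
  B3 = {u3, v4}
  B4 = {u4, v2}
  B5 = {v0}
  B6 = {v1}
u0 ∈ B0, v0 ∈ B5 → different blocks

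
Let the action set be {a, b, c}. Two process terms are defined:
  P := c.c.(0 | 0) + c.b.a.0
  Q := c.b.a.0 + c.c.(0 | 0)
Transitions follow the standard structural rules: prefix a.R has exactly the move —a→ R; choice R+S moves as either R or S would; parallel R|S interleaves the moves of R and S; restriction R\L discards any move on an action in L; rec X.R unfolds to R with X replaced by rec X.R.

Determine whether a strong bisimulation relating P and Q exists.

YES

LTS(P): 6 reachable states
  s0 = c.c.(0 | 0) + c.b.a.0 | =c=> s1, =c=> s2
  s1 = b.a.0 | =b=> s3
  s2 = c.(0 | 0) | =c=> s4
  s3 = a.0 | =a=> s5
  s4 = 0 | 0 | (no moves)
  s5 = 0 | (no moves)
LTS(Q): 6 reachable states
  t0 = c.b.a.0 + c.c.(0 | 0) | =c=> t1, =c=> t2
  t1 = b.a.0 | =b=> t3
  t2 = c.(0 | 0) | =c=> t4
  t3 = a.0 | =a=> t5
  t4 = 0 | 0 | (no moves)
  t5 = 0 | (no moves)
Bisimilarity quotient blocks:
  B0 = {s0, t0}
  B1 = {s1, t1}
  B2 = {s3, t3}
  B3 = {s4, s5, t4, t5}
  B4 = {s2, t2}
s0 ∈ B0, t0 ∈ B0 → same block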